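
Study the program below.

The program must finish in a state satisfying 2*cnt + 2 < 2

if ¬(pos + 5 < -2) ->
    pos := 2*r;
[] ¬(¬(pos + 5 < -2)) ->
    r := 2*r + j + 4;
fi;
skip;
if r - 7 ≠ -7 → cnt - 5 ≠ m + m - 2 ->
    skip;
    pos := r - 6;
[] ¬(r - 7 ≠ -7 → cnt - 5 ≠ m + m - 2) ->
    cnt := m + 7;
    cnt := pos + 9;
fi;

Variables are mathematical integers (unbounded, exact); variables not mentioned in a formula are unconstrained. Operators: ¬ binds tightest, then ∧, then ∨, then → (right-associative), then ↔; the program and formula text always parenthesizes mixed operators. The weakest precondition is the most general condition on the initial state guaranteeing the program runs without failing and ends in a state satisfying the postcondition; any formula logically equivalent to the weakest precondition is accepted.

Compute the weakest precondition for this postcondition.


Working backward. After the program, the postcondition 2*cnt + 2 < 2 must hold; in canonical form it is 2*cnt < 0.
Then branch requires 2*cnt < 0; else branch requires 2*pos < -18.
Before the if: ((r ≠ 0 → cnt ≠ 2*m + 3) → 2*cnt < 0) ∧ ((¬(r ≠ 0 → cnt ≠ 2*m + 3)) → 2*pos < -18)
Before skip: ((r ≠ 0 → cnt ≠ 2*m + 3) → 2*cnt < 0) ∧ ((¬(r ≠ 0 → cnt ≠ 2*m + 3)) → 2*pos < -18)
Then branch requires ((r ≠ 0 → cnt ≠ 2*m + 3) → 2*cnt < 0) ∧ ((¬(r ≠ 0 → cnt ≠ 2*m + 3)) → 4*r < -18); else branch requires ((j + 2*r ≠ -4 → cnt ≠ 2*m + 3) → 2*cnt < 0) ∧ ((¬(j + 2*r ≠ -4 → cnt ≠ 2*m + 3)) → 2*pos < -18).
Before the if: ((¬(pos < -7)) → (((r ≠ 0 → cnt ≠ 2*m + 3) → 2*cnt < 0) ∧ ((¬(r ≠ 0 → cnt ≠ 2*m + 3)) → 4*r < -18))) ∧ (pos < -7 → (((j + 2*r ≠ -4 → cnt ≠ 2*m + 3) → 2*cnt < 0) ∧ ((¬(j + 2*r ≠ -4 → cnt ≠ 2*m + 3)) → 2*pos < -18)))
Answer: WP = ((¬(pos < -7)) → (((r ≠ 0 → cnt ≠ 2*m + 3) → 2*cnt < 0) ∧ ((¬(r ≠ 0 → cnt ≠ 2*m + 3)) → 4*r < -18))) ∧ (pos < -7 → (((j + 2*r ≠ -4 → cnt ≠ 2*m + 3) → 2*cnt < 0) ∧ ((¬(j + 2*r ≠ -4 → cnt ≠ 2*m + 3)) → 2*pos < -18)))


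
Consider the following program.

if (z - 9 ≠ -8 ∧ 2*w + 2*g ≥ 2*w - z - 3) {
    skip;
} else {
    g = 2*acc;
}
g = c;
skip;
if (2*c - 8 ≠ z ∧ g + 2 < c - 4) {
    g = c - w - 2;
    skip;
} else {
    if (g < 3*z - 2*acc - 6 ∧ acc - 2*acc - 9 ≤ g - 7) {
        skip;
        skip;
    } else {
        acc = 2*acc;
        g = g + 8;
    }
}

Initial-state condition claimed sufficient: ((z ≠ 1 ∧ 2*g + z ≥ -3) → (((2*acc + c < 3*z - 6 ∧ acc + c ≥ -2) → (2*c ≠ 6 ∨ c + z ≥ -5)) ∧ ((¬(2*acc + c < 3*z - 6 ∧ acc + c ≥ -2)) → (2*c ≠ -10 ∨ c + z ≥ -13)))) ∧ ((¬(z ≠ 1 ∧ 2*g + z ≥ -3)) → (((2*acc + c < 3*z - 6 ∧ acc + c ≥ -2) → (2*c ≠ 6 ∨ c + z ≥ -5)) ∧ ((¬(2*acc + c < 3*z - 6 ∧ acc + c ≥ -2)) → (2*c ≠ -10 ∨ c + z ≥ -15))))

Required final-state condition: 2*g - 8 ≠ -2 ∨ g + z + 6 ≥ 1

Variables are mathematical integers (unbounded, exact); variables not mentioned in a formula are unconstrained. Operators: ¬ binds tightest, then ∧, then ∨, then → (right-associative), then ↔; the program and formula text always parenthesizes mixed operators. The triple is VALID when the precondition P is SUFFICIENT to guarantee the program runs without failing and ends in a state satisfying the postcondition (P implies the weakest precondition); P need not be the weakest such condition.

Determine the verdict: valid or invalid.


Working backward. After the program, the postcondition 2*g - 8 ≠ -2 ∨ g + z + 6 ≥ 1 must hold; in canonical form it is 2*g ≠ 6 ∨ g + z ≥ -5.
Then branch requires 2*c ≠ 2*w + 10 ∨ c + z ≥ w - 3; else branch requires ((2*acc + g < 3*z - 6 ∧ acc + g ≥ -2) → (2*g ≠ 6 ∨ g + z ≥ -5)) ∧ ((¬(2*acc + g < 3*z - 6 ∧ acc + g ≥ -2)) → (2*g ≠ -10 ∨ g + z ≥ -13)).
Before the if: ((2*c ≠ z + 8 ∧ g < c - 6) → (2*c ≠ 2*w + 10 ∨ c + z ≥ w - 3)) ∧ ((¬(2*c ≠ z + 8 ∧ g < c - 6)) → (((2*acc + g < 3*z - 6 ∧ acc + g ≥ -2) → (2*g ≠ 6 ∨ g + z ≥ -5)) ∧ ((¬(2*acc + g < 3*z - 6 ∧ acc + g ≥ -2)) → (2*g ≠ -10 ∨ g + z ≥ -13))))
Before skip: ((2*c ≠ z + 8 ∧ g < c - 6) → (2*c ≠ 2*w + 10 ∨ c + z ≥ w - 3)) ∧ ((¬(2*c ≠ z + 8 ∧ g < c - 6)) → (((2*acc + g < 3*z - 6 ∧ acc + g ≥ -2) → (2*g ≠ 6 ∨ g + z ≥ -5)) ∧ ((¬(2*acc + g < 3*z - 6 ∧ acc + g ≥ -2)) → (2*g ≠ -10 ∨ g + z ≥ -13))))
Before g := c: ((2*acc + c < 3*z - 6 ∧ acc + c ≥ -2) → (2*c ≠ 6 ∨ c + z ≥ -5)) ∧ ((¬(2*acc + c < 3*z - 6 ∧ acc + c ≥ -2)) → (2*c ≠ -10 ∨ c + z ≥ -13))
Then branch requires ((2*acc + c < 3*z - 6 ∧ acc + c ≥ -2) → (2*c ≠ 6 ∨ c + z ≥ -5)) ∧ ((¬(2*acc + c < 3*z - 6 ∧ acc + c ≥ -2)) → (2*c ≠ -10 ∨ c + z ≥ -13)); else branch requires ((2*acc + c < 3*z - 6 ∧ acc + c ≥ -2) → (2*c ≠ 6 ∨ c + z ≥ -5)) ∧ ((¬(2*acc + c < 3*z - 6 ∧ acc + c ≥ -2)) → (2*c ≠ -10 ∨ c + z ≥ -13)).
Before the if: ((z ≠ 1 ∧ 2*g + z ≥ -3) → (((2*acc + c < 3*z - 6 ∧ acc + c ≥ -2) → (2*c ≠ 6 ∨ c + z ≥ -5)) ∧ ((¬(2*acc + c < 3*z - 6 ∧ acc + c ≥ -2)) → (2*c ≠ -10 ∨ c + z ≥ -13)))) ∧ ((¬(z ≠ 1 ∧ 2*g + z ≥ -3)) → (((2*acc + c < 3*z - 6 ∧ acc + c ≥ -2) → (2*c ≠ 6 ∨ c + z ≥ -5)) ∧ ((¬(2*acc + c < 3*z - 6 ∧ acc + c ≥ -2)) → (2*c ≠ -10 ∨ c + z ≥ -13))))
The weakest precondition is ((z ≠ 1 ∧ 2*g + z ≥ -3) → (((2*acc + c < 3*z - 6 ∧ acc + c ≥ -2) → (2*c ≠ 6 ∨ c + z ≥ -5)) ∧ ((¬(2*acc + c < 3*z - 6 ∧ acc + c ≥ -2)) → (2*c ≠ -10 ∨ c + z ≥ -13)))) ∧ ((¬(z ≠ 1 ∧ 2*g + z ≥ -3)) → (((2*acc + c < 3*z - 6 ∧ acc + c ≥ -2) → (2*c ≠ 6 ∨ c + z ≥ -5)) ∧ ((¬(2*acc + c < 3*z - 6 ∧ acc + c ≥ -2)) → (2*c ≠ -10 ∨ c + z ≥ -13)))).
Check whether ((z ≠ 1 ∧ 2*g + z ≥ -3) → (((2*acc + c < 3*z - 6 ∧ acc + c ≥ -2) → (2*c ≠ 6 ∨ c + z ≥ -5)) ∧ ((¬(2*acc + c < 3*z - 6 ∧ acc + c ≥ -2)) → (2*c ≠ -10 ∨ c + z ≥ -13)))) ∧ ((¬(z ≠ 1 ∧ 2*g + z ≥ -3)) → (((2*acc + c < 3*z - 6 ∧ acc + c ≥ -2) → (2*c ≠ 6 ∨ c + z ≥ -5)) ∧ ((¬(2*acc + c < 3*z - 6 ∧ acc + c ≥ -2)) → (2*c ≠ -10 ∨ c + z ≥ -15)))) implies it.
Countermodel: at the initial state acc = -16, c = -5, g = 0, z = -10, the precondition holds but the weakest precondition fails.
Answer: invalid


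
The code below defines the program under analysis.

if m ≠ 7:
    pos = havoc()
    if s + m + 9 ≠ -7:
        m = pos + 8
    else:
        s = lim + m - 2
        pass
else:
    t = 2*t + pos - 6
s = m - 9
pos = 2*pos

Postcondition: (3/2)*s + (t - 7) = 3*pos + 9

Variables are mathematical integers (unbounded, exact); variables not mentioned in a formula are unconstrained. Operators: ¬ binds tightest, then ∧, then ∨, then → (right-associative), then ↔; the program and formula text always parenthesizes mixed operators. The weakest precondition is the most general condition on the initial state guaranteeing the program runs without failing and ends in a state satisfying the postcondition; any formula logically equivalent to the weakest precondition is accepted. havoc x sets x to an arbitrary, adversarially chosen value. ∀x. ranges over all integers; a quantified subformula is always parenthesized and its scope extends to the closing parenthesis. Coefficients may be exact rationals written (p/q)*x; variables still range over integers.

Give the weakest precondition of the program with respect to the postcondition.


Working backward. After the program, the postcondition (3/2)*s + (t - 7) = 3*pos + 9 must hold; in canonical form it is (3/2)*s + t = 3*pos + 16.
Before pos := 2*pos: (3/2)*s + t = 6*pos + 16
Before s := m - 9: (3/2)*m + t = 6*pos + 59/2
Then branch requires ∀pos_1. ((m + s ≠ -16 → t = (9/2)*pos_1 + 35/2) ∧ ((¬(m + s ≠ -16)) → (3/2)*m + t = 6*pos_1 + 59/2)); else branch requires (3/2)*m + 2*t = 5*pos + 71/2.
Before the if: (m ≠ 7 → (∀pos_1. ((m + s ≠ -16 → t = (9/2)*pos_1 + 35/2) ∧ ((¬(m + s ≠ -16)) → (3/2)*m + t = 6*pos_1 + 59/2)))) ∧ ((¬(m ≠ 7)) → (3/2)*m + 2*t = 5*pos + 71/2)
Answer: WP = (m ≠ 7 → (∀pos_1. ((m + s ≠ -16 → t = (9/2)*pos_1 + 35/2) ∧ ((¬(m + s ≠ -16)) → (3/2)*m + t = 6*pos_1 + 59/2)))) ∧ ((¬(m ≠ 7)) → (3/2)*m + 2*t = 5*pos + 71/2)


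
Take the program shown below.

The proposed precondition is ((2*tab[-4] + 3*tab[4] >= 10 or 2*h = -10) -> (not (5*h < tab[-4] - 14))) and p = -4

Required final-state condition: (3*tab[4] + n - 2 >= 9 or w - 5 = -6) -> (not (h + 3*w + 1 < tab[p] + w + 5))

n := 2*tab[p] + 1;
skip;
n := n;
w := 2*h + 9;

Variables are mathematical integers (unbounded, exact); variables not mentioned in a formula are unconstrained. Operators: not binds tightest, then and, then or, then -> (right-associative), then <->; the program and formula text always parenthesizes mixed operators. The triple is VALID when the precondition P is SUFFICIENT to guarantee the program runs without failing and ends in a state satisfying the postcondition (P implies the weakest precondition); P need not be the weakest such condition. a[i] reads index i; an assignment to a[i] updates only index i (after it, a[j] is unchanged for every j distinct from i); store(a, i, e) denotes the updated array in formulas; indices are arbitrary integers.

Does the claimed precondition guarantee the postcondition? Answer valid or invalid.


Working backward. After the program, the postcondition (3*tab[4] + n - 2 >= 9 or w - 5 = -6) -> (not (h + 3*w + 1 < tab[p] + w + 5)) must hold; in canonical form it is (3*tab[4] + n >= 11 or w = -1) -> (not (h + 2*w < tab[p] + 4)).
Before w := 2*h + 9: (3*tab[4] + n >= 11 or 2*h = -10) -> (not (5*h < tab[p] - 14))
Before n := n: (3*tab[4] + n >= 11 or 2*h = -10) -> (not (5*h < tab[p] - 14))
Before skip: (3*tab[4] + n >= 11 or 2*h = -10) -> (not (5*h < tab[p] - 14))
Before n := 2*tab[p] + 1: (3*tab[4] + 2*tab[p] >= 10 or 2*h = -10) -> (not (5*h < tab[p] - 14))
The weakest precondition is (3*tab[4] + 2*tab[p] >= 10 or 2*h = -10) -> (not (5*h < tab[p] - 14)).
Check whether ((2*tab[-4] + 3*tab[4] >= 10 or 2*h = -10) -> (not (5*h < tab[-4] - 14))) and p = -4 implies it.
Every state satisfying the precondition satisfies the weakest precondition: the implication holds.
Answer: valid


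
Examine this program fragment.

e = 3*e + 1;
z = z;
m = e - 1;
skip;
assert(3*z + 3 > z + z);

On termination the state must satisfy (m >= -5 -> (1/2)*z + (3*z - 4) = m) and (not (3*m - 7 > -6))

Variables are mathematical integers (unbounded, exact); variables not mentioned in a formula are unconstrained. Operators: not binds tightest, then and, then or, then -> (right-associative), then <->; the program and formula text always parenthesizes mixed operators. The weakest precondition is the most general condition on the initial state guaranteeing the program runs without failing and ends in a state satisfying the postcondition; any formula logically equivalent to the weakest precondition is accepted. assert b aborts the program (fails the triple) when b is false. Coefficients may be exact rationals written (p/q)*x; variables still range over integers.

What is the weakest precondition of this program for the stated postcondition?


Working backward. After the program, the postcondition (m >= -5 -> (1/2)*z + (3*z - 4) = m) and (not (3*m - 7 > -6)) must hold; in canonical form it is (m >= -5 -> (7/2)*z = m + 4) and (not (3*m > 1)).
Before assert 3*z + 3 > z + z: z > -3 and (m >= -5 -> (7/2)*z = m + 4) and (not (3*m > 1))
Before skip: z > -3 and (m >= -5 -> (7/2)*z = m + 4) and (not (3*m > 1))
Before m := e - 1: z > -3 and (e >= -4 -> (7/2)*z = e + 3) and (not (3*e > 4))
Before z := z: z > -3 and (e >= -4 -> (7/2)*z = e + 3) and (not (3*e > 4))
Before e := 3*e + 1: z > -3 and (3*e >= -5 -> (7/2)*z = 3*e + 4) and (not (9*e > 1))
Answer: WP = z > -3 and (3*e >= -5 -> (7/2)*z = 3*e + 4) and (not (9*e > 1))


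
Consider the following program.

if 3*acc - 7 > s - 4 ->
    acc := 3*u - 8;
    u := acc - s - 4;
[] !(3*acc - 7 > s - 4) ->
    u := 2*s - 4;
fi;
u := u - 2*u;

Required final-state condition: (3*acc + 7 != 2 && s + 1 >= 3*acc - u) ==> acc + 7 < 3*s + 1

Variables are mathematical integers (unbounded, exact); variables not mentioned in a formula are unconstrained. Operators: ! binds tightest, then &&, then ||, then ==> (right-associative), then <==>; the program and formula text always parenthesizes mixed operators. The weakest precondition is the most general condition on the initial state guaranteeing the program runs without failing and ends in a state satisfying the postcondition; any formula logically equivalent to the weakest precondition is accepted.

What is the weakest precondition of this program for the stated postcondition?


Working backward. After the program, the postcondition (3*acc + 7 != 2 && s + 1 >= 3*acc - u) ==> acc + 7 < 3*s + 1 must hold; in canonical form it is (3*acc != -5 && s + u >= 3*acc - 1) ==> acc < 3*s - 6.
Before u := u - 2*u: (3*acc != -5 && s >= 3*acc + u - 1) ==> acc < 3*s - 6
Then branch requires (9*u != 19 && 2*s >= 12*u - 37) ==> 3*u < 3*s + 2; else branch requires (3*acc != -5 && 3*acc + s <= 5) ==> acc < 3*s - 6.
Before the if: (3*acc > s + 3 ==> ((9*u != 19 && 2*s >= 12*u - 37) ==> 3*u < 3*s + 2)) && ((!(3*acc > s + 3)) ==> ((3*acc != -5 && 3*acc + s <= 5) ==> acc < 3*s - 6))
Answer: WP = (3*acc > s + 3 ==> ((9*u != 19 && 2*s >= 12*u - 37) ==> 3*u < 3*s + 2)) && ((!(3*acc > s + 3)) ==> ((3*acc != -5 && 3*acc + s <= 5) ==> acc < 3*s - 6))


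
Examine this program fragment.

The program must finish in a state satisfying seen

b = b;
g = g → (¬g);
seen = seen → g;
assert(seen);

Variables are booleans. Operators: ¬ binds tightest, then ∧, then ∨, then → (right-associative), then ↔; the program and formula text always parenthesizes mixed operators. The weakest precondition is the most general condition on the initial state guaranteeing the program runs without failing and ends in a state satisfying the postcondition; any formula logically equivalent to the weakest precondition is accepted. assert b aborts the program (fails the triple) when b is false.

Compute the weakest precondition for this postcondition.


Working backward. After the program, seen must hold.
Before assert seen: seen
Before seen := seen → g: seen → g
Before g := g → (¬g): seen → (g → (¬g))
Before b := b: seen → (g → (¬g))
Answer: WP = seen → (g → (¬g))


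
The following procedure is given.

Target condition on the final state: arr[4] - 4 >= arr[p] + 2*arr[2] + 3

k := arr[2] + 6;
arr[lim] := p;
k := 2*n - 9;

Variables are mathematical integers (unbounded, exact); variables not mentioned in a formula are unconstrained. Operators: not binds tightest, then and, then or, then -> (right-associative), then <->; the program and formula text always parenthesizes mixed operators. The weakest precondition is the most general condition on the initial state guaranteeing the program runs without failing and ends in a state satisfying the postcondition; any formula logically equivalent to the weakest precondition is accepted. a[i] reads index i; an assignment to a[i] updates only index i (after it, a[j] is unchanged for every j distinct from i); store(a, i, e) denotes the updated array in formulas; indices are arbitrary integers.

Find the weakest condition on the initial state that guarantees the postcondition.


Working backward. After the program, the postcondition arr[4] - 4 >= arr[p] + 2*arr[2] + 3 must hold; in canonical form it is arr[4] >= 2*arr[2] + arr[p] + 7.
Before k := 2*n - 9: arr[4] >= 2*arr[2] + arr[p] + 7
Before arr[lim] := p: store(arr, lim, p)[4] >= 2*store(arr, lim, p)[2] + store(arr, lim, p)[p] + 7
Before k := arr[2] + 6: store(arr, lim, p)[4] >= 2*store(arr, lim, p)[2] + store(arr, lim, p)[p] + 7
Answer: WP = store(arr, lim, p)[4] >= 2*store(arr, lim, p)[2] + store(arr, lim, p)[p] + 7


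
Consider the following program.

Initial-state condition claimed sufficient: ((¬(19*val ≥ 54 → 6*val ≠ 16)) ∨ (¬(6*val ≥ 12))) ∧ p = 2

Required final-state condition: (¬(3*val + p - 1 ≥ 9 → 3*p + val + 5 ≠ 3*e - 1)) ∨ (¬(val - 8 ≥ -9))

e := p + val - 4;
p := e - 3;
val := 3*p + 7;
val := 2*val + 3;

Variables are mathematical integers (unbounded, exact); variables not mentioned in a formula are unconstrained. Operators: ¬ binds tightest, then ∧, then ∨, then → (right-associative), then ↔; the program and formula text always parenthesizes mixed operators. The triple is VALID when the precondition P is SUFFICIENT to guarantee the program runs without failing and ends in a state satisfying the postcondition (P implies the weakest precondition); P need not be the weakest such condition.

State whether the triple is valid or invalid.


Working backward. After the program, the postcondition (¬(3*val + p - 1 ≥ 9 → 3*p + val + 5 ≠ 3*e - 1)) ∨ (¬(val - 8 ≥ -9)) must hold; in canonical form it is (¬(p + 3*val ≥ 10 → 3*p + val ≠ 3*e - 6)) ∨ (¬(val ≥ -1)).
Before val := 2*val + 3: (¬(p + 6*val ≥ 1 → 3*p + 2*val ≠ 3*e - 9)) ∨ (¬(2*val ≥ -4))
Before val := 3*p + 7: (¬(19*p ≥ -41 → 9*p ≠ 3*e - 23)) ∨ (¬(6*p ≥ -18))
Before p := e - 3: (¬(19*e ≥ 16 → 6*e ≠ 4)) ∨ (¬(6*e ≥ 0))
Before e := p + val - 4: (¬(19*p + 19*val ≥ 92 → 6*p + 6*val ≠ 28)) ∨ (¬(6*p + 6*val ≥ 24))
The weakest precondition is (¬(19*p + 19*val ≥ 92 → 6*p + 6*val ≠ 28)) ∨ (¬(6*p + 6*val ≥ 24)).
Check whether ((¬(19*val ≥ 54 → 6*val ≠ 16)) ∨ (¬(6*val ≥ 12))) ∧ p = 2 implies it.
Every state satisfying the precondition satisfies the weakest precondition: the implication holds.
Answer: valid


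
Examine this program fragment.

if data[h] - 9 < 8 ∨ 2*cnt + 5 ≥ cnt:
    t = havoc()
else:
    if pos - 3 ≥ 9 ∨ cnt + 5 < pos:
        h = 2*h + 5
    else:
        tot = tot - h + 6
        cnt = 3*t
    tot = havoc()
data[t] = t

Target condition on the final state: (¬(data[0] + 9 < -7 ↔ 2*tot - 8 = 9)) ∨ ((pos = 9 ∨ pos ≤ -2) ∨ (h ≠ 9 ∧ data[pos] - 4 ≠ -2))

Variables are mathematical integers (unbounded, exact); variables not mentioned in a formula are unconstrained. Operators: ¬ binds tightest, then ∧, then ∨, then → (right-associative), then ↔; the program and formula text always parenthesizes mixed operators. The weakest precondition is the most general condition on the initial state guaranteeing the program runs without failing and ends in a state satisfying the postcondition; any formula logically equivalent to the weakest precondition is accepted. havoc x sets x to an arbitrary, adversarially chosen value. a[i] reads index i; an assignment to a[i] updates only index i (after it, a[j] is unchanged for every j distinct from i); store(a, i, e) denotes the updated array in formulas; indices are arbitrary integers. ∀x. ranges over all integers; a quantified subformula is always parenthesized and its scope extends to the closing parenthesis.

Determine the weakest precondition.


Working backward. After the program, the postcondition (¬(data[0] + 9 < -7 ↔ 2*tot - 8 = 9)) ∨ ((pos = 9 ∨ pos ≤ -2) ∨ (h ≠ 9 ∧ data[pos] - 4 ≠ -2)) must hold; in canonical form it is (¬(data[0] < -16 ↔ 2*tot = 17)) ∨ pos = 9 ∨ pos ≤ -2 ∨ (h ≠ 9 ∧ data[pos] ≠ 2).
Before data[t] := t: (¬(store(data, t, t)[0] < -16 ↔ 2*tot = 17)) ∨ pos = 9 ∨ pos ≤ -2 ∨ (h ≠ 9 ∧ store(data, t, t)[pos] ≠ 2)
Then branch requires ∀t_1. ((¬(store(data, t_1, t_1)[0] < -16 ↔ 2*tot = 17)) ∨ pos = 9 ∨ pos ≤ -2 ∨ (h ≠ 9 ∧ store(data, t_1, t_1)[pos] ≠ 2)); else branch requires ((pos ≥ 12 ∨ cnt < pos - 5) → (∀tot_1. ((¬(store(data, t, t)[0] < -16 ↔ 2*tot_1 = 17)) ∨ pos = 9 ∨ pos ≤ -2 ∨ (2*h ≠ 4 ∧ store(data, t, t)[pos] ≠ 2)))) ∧ ((¬(pos ≥ 12 ∨ cnt < pos - 5)) → (∀tot_1. ((¬(store(data, t, t)[0] < -16 ↔ 2*tot_1 = 17)) ∨ pos = 9 ∨ pos ≤ -2 ∨ (h ≠ 9 ∧ store(data, t, t)[pos] ≠ 2)))).
Before the if: ((data[h] < 17 ∨ cnt ≥ -5) → (∀t_1. ((¬(store(data, t_1, t_1)[0] < -16 ↔ 2*tot = 17)) ∨ pos = 9 ∨ pos ≤ -2 ∨ (h ≠ 9 ∧ store(data, t_1, t_1)[pos] ≠ 2)))) ∧ ((¬(data[h] < 17 ∨ cnt ≥ -5)) → (((pos ≥ 12 ∨ cnt < pos - 5) → (∀tot_1. ((¬(store(data, t, t)[0] < -16 ↔ 2*tot_1 = 17)) ∨ pos = 9 ∨ pos ≤ -2 ∨ (2*h ≠ 4 ∧ store(data, t, t)[pos] ≠ 2)))) ∧ ((¬(pos ≥ 12 ∨ cnt < pos - 5)) → (∀tot_1. ((¬(store(data, t, t)[0] < -16 ↔ 2*tot_1 = 17)) ∨ pos = 9 ∨ pos ≤ -2 ∨ (h ≠ 9 ∧ store(data, t, t)[pos] ≠ 2))))))
Answer: WP = ((data[h] < 17 ∨ cnt ≥ -5) → (∀t_1. ((¬(store(data, t_1, t_1)[0] < -16 ↔ 2*tot = 17)) ∨ pos = 9 ∨ pos ≤ -2 ∨ (h ≠ 9 ∧ store(data, t_1, t_1)[pos] ≠ 2)))) ∧ ((¬(data[h] < 17 ∨ cnt ≥ -5)) → (((pos ≥ 12 ∨ cnt < pos - 5) → (∀tot_1. ((¬(store(data, t, t)[0] < -16 ↔ 2*tot_1 = 17)) ∨ pos = 9 ∨ pos ≤ -2 ∨ (2*h ≠ 4 ∧ store(data, t, t)[pos] ≠ 2)))) ∧ ((¬(pos ≥ 12 ∨ cnt < pos - 5)) → (∀tot_1. ((¬(store(data, t, t)[0] < -16 ↔ 2*tot_1 = 17)) ∨ pos = 9 ∨ pos ≤ -2 ∨ (h ≠ 9 ∧ store(data, t, t)[pos] ≠ 2))))))


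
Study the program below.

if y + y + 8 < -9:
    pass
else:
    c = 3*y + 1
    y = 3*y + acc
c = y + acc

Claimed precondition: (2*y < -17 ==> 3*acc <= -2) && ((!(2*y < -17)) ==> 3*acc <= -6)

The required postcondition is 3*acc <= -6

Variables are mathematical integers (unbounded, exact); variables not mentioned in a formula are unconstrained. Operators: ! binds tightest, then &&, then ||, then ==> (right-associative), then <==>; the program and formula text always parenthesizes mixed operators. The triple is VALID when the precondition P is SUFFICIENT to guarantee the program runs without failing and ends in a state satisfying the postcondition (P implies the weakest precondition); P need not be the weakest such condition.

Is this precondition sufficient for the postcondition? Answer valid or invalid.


Working backward. After the program, 3*acc <= -6 must hold.
Before c := y + acc: 3*acc <= -6
Then branch requires 3*acc <= -6; else branch requires 3*acc <= -6.
Before the if: (2*y < -17 ==> 3*acc <= -6) && ((!(2*y < -17)) ==> 3*acc <= -6)
The weakest precondition is (2*y < -17 ==> 3*acc <= -6) && ((!(2*y < -17)) ==> 3*acc <= -6).
Check whether (2*y < -17 ==> 3*acc <= -2) && ((!(2*y < -17)) ==> 3*acc <= -6) implies it.
Countermodel: at the initial state acc = -1, y = -9, the precondition holds but the weakest precondition fails.
Answer: invalid


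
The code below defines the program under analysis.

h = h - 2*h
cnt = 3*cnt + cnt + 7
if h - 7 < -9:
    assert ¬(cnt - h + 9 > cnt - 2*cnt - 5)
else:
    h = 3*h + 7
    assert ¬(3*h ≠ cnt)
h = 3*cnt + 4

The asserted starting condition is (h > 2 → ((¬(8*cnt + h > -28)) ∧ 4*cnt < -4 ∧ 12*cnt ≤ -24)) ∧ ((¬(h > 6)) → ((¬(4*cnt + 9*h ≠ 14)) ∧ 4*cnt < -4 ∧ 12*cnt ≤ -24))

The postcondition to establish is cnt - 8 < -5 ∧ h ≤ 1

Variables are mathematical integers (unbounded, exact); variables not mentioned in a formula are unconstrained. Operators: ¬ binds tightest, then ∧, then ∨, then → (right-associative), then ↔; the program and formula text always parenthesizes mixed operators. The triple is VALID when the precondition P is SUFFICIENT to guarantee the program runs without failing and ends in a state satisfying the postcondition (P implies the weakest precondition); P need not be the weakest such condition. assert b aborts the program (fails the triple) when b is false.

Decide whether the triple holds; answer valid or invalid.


Working backward. After the program, the postcondition cnt - 8 < -5 ∧ h ≤ 1 must hold; in canonical form it is cnt < 3 ∧ h ≤ 1.
Before h := 3*cnt + 4: cnt < 3 ∧ 3*cnt ≤ -3
Then branch requires (¬(2*cnt > h - 14)) ∧ cnt < 3 ∧ 3*cnt ≤ -3; else branch requires (¬(9*h ≠ cnt - 21)) ∧ cnt < 3 ∧ 3*cnt ≤ -3.
Before the if: (h < -2 → ((¬(2*cnt > h - 14)) ∧ cnt < 3 ∧ 3*cnt ≤ -3)) ∧ ((¬(h < -2)) → ((¬(9*h ≠ cnt - 21)) ∧ cnt < 3 ∧ 3*cnt ≤ -3))
Before cnt := 3*cnt + cnt + 7: (h < -2 → ((¬(8*cnt > h - 28)) ∧ 4*cnt < -4 ∧ 12*cnt ≤ -24)) ∧ ((¬(h < -2)) → ((¬(9*h ≠ 4*cnt - 14)) ∧ 4*cnt < -4 ∧ 12*cnt ≤ -24))
Before h := h - 2*h: (h > 2 → ((¬(8*cnt + h > -28)) ∧ 4*cnt < -4 ∧ 12*cnt ≤ -24)) ∧ ((¬(h > 2)) → ((¬(4*cnt + 9*h ≠ 14)) ∧ 4*cnt < -4 ∧ 12*cnt ≤ -24))
The weakest precondition is (h > 2 → ((¬(8*cnt + h > -28)) ∧ 4*cnt < -4 ∧ 12*cnt ≤ -24)) ∧ ((¬(h > 2)) → ((¬(4*cnt + 9*h ≠ 14)) ∧ 4*cnt < -4 ∧ 12*cnt ≤ -24)).
Check whether (h > 2 → ((¬(8*cnt + h > -28)) ∧ 4*cnt < -4 ∧ 12*cnt ≤ -24)) ∧ ((¬(h > 6)) → ((¬(4*cnt + 9*h ≠ 14)) ∧ 4*cnt < -4 ∧ 12*cnt ≤ -24)) implies it.
Every state satisfying the precondition satisfies the weakest precondition: the implication holds.
Answer: valid


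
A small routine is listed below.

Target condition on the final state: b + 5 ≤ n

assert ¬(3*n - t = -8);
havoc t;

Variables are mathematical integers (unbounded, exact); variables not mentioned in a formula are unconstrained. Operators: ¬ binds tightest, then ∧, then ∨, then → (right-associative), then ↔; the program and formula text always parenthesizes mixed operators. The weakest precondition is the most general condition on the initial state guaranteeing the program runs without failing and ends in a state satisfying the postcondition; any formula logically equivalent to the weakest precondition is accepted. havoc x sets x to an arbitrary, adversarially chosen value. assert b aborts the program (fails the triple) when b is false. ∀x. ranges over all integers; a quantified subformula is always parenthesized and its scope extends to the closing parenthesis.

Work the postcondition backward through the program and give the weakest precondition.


Working backward. After the program, the postcondition b + 5 ≤ n must hold; in canonical form it is b ≤ n - 5.
Before havoc t: b ≤ n - 5
Before assert ¬(3*n - t = -8): (¬(3*n = t - 8)) ∧ b ≤ n - 5
Answer: WP = (¬(3*n = t - 8)) ∧ b ≤ n - 5


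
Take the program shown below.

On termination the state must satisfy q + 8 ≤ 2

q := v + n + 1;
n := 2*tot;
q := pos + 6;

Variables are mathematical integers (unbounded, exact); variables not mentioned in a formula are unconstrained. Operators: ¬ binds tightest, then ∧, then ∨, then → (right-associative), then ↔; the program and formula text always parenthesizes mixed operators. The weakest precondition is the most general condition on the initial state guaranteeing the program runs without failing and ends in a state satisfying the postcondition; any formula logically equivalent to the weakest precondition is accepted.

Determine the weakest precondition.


Working backward. After the program, the postcondition q + 8 ≤ 2 must hold; in canonical form it is q ≤ -6.
Before q := pos + 6: pos ≤ -12
Before n := 2*tot: pos ≤ -12
Before q := v + n + 1: pos ≤ -12
Answer: WP = pos ≤ -12


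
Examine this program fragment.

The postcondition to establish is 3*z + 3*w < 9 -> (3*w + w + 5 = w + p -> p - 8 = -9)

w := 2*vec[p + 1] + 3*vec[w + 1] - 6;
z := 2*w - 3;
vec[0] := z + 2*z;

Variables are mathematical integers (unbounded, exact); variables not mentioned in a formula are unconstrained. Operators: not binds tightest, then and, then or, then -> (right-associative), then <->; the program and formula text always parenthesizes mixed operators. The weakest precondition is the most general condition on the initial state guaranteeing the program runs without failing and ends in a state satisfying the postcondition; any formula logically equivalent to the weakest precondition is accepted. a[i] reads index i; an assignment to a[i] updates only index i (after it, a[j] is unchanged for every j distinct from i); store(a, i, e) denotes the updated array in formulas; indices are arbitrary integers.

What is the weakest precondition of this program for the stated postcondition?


Working backward. After the program, the postcondition 3*z + 3*w < 9 -> (3*w + w + 5 = w + p -> p - 8 = -9) must hold; in canonical form it is 3*w + 3*z < 9 -> (3*w = p - 5 -> p = -1).
Before vec[0] := z + 2*z: 3*w + 3*z < 9 -> (3*w = p - 5 -> p = -1)
Before z := 2*w - 3: 9*w < 18 -> (3*w = p - 5 -> p = -1)
Before w := 2*vec[p + 1] + 3*vec[w + 1] - 6: 18*vec[p + 1] + 27*vec[w + 1] < 72 -> (6*vec[p + 1] + 9*vec[w + 1] = p + 13 -> p = -1)
Answer: WP = 18*vec[p + 1] + 27*vec[w + 1] < 72 -> (6*vec[p + 1] + 9*vec[w + 1] = p + 13 -> p = -1)


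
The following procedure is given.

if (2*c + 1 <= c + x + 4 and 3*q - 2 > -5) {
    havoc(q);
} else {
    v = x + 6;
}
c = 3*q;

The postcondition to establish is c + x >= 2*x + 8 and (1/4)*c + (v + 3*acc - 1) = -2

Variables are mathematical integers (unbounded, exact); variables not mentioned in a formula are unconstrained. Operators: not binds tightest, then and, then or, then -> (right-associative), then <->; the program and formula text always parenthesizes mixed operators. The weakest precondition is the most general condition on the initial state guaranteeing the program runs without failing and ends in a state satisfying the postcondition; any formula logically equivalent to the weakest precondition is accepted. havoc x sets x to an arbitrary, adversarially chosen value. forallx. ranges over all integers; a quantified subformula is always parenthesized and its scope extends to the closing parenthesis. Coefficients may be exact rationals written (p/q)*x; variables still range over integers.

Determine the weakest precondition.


Working backward. After the program, the postcondition c + x >= 2*x + 8 and (1/4)*c + (v + 3*acc - 1) = -2 must hold; in canonical form it is c >= x + 8 and 3*acc + (1/4)*c + v = -1.
Before c := 3*q: 3*q >= x + 8 and 3*acc + (3/4)*q + v = -1
Then branch requires forall q_1. (3*q_1 >= x + 8 and 3*acc + (3/4)*q_1 + v = -1); else branch requires 3*q >= x + 8 and 3*acc + (3/4)*q + x = -7.
Before the if: ((c <= x + 3 and 3*q > -3) -> (forall q_1. (3*q_1 >= x + 8 and 3*acc + (3/4)*q_1 + v = -1))) and ((not (c <= x + 3 and 3*q > -3)) -> (3*q >= x + 8 and 3*acc + (3/4)*q + x = -7))
Answer: WP = ((c <= x + 3 and 3*q > -3) -> (forall q_1. (3*q_1 >= x + 8 and 3*acc + (3/4)*q_1 + v = -1))) and ((not (c <= x + 3 and 3*q > -3)) -> (3*q >= x + 8 and 3*acc + (3/4)*q + x = -7))


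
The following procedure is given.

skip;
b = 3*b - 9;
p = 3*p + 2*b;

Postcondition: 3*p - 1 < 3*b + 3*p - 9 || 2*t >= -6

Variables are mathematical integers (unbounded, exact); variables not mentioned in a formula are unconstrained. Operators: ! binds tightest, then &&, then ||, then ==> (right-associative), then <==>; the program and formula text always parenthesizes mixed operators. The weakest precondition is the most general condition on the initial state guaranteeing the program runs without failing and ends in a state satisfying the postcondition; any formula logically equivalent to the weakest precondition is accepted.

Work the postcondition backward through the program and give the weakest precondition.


Working backward. After the program, the postcondition 3*p - 1 < 3*b + 3*p - 9 || 2*t >= -6 must hold; in canonical form it is 3*b > 8 || 2*t >= -6.
Before p := 3*p + 2*b: 3*b > 8 || 2*t >= -6
Before b := 3*b - 9: 9*b > 35 || 2*t >= -6
Before skip: 9*b > 35 || 2*t >= -6
Answer: WP = 9*b > 35 || 2*t >= -6


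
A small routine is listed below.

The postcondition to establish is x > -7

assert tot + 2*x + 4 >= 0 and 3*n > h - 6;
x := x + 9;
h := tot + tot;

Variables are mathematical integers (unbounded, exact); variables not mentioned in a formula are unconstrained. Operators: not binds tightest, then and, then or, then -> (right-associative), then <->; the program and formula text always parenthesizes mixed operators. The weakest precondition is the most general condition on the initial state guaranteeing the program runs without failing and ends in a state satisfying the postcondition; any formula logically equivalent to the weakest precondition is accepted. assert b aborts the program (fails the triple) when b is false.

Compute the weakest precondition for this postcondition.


Working backward. After the program, x > -7 must hold.
Before h := tot + tot: x > -7
Before x := x + 9: x > -16
Before assert tot + 2*x + 4 >= 0 and 3*n > h - 6: tot + 2*x >= -4 and 3*n > h - 6 and x > -16
Answer: WP = tot + 2*x >= -4 and 3*n > h - 6 and x > -16


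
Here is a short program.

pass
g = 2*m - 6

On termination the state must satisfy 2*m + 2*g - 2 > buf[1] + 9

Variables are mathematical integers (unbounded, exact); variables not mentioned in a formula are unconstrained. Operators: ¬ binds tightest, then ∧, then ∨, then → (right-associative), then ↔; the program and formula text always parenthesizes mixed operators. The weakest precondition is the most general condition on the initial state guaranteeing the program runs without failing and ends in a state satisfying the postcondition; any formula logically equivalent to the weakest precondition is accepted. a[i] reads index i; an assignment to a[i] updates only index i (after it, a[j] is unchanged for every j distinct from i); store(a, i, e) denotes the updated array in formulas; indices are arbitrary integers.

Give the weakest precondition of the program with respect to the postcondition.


Working backward. After the program, the postcondition 2*m + 2*g - 2 > buf[1] + 9 must hold; in canonical form it is 2*g + 2*m > buf[1] + 11.
Before g := 2*m - 6: 6*m > buf[1] + 23
Before skip: 6*m > buf[1] + 23
Answer: WP = 6*m > buf[1] + 23


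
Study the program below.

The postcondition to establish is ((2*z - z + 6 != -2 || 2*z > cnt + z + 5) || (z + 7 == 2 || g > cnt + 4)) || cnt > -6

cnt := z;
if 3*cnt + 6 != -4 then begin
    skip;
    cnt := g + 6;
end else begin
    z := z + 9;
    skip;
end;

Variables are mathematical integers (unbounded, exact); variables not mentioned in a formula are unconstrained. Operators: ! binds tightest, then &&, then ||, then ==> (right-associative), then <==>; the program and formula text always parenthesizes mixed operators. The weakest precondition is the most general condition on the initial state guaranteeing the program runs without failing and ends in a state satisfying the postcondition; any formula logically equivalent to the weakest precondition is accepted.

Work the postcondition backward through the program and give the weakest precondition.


Working backward. After the program, the postcondition ((2*z - z + 6 != -2 || 2*z > cnt + z + 5) || (z + 7 == 2 || g > cnt + 4)) || cnt > -6 must hold; in canonical form it is z != -8 || z > cnt + 5 || z == -5 || g > cnt + 4 || cnt > -6.
Then branch requires z != -8 || z > g + 11 || z == -5 || g > -12; else branch requires z != -17 || z > cnt - 4 || z == -14 || g > cnt + 4 || cnt > -6.
Before the if: (3*cnt != -10 ==> (z != -8 || z > g + 11 || z == -5 || g > -12)) && ((!(3*cnt != -10)) ==> (z != -17 || z > cnt - 4 || z == -14 || g > cnt + 4 || cnt > -6))
Before cnt := z: 3*z != -10 ==> (z != -8 || z > g + 11 || z == -5 || g > -12)
Answer: WP = 3*z != -10 ==> (z != -8 || z > g + 11 || z == -5 || g > -12)


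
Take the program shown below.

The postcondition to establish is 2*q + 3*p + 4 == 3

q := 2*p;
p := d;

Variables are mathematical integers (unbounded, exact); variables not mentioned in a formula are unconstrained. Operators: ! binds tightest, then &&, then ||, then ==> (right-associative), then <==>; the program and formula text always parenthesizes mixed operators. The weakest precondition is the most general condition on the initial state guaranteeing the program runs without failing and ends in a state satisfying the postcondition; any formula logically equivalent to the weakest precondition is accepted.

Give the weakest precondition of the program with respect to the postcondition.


Working backward. After the program, the postcondition 2*q + 3*p + 4 == 3 must hold; in canonical form it is 3*p + 2*q == -1.
Before p := d: 3*d + 2*q == -1
Before q := 2*p: 3*d + 4*p == -1
Answer: WP = 3*d + 4*p == -1


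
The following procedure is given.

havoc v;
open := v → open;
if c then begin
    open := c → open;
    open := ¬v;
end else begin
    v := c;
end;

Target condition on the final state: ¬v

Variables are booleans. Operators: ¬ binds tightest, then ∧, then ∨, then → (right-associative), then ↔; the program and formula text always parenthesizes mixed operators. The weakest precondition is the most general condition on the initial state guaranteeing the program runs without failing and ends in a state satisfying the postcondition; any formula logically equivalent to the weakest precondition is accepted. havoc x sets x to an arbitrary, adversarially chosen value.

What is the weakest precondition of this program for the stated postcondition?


Working backward. After the program, ¬v must hold.
Then branch requires ¬v; else branch requires ¬c.
Before the if: c → (¬v)
Before open := v → open: c → (¬v)
Before havoc v: ¬c
Answer: WP = ¬c


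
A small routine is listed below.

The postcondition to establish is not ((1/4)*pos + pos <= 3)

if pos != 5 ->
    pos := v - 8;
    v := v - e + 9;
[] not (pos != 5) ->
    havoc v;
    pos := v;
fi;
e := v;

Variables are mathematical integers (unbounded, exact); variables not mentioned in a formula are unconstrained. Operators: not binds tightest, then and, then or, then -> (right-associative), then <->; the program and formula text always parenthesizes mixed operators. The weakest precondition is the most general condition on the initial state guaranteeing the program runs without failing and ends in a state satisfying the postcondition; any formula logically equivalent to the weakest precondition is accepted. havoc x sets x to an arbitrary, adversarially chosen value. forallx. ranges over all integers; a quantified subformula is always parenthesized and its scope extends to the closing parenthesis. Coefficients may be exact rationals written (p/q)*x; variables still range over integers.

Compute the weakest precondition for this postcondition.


Working backward. After the program, the postcondition not ((1/4)*pos + pos <= 3) must hold; in canonical form it is not ((5/4)*pos <= 3).
Before e := v: not ((5/4)*pos <= 3)
Then branch requires not ((5/4)*v <= 13); else branch requires forall v_1. (not ((5/4)*v_1 <= 3)).
Before the if: (pos != 5 -> (not ((5/4)*v <= 13))) and ((not (pos != 5)) -> (forall v_1. (not ((5/4)*v_1 <= 3))))
Answer: WP = (pos != 5 -> (not ((5/4)*v <= 13))) and ((not (pos != 5)) -> (forall v_1. (not ((5/4)*v_1 <= 3))))


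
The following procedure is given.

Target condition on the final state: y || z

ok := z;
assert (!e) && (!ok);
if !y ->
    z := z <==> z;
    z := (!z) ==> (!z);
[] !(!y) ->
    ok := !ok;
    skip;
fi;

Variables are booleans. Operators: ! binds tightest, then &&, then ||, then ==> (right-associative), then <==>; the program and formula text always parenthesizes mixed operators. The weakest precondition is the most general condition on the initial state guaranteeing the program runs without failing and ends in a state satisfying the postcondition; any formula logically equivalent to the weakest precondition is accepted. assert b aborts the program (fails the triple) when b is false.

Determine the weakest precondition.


Working backward. After the program, y || z must hold.
Then branch requires true; else branch requires y || z.
Before the if: y ==> (y || z)
Before assert (!e) && (!ok): (!e) && (!ok) && (y ==> (y || z))
Before ok := z: (!e) && (!z) && (y ==> (y || z))
Answer: WP = (!e) && (!z) && (y ==> (y || z))


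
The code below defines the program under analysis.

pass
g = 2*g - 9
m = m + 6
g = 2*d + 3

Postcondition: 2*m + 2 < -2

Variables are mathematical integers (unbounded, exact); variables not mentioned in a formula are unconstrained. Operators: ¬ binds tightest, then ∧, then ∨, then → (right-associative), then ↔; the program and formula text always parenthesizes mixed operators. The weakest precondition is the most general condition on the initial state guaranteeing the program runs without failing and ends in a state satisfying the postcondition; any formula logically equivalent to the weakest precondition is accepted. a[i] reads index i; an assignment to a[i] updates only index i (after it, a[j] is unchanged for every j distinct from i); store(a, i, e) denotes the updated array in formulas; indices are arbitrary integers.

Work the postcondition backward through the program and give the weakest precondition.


Working backward. After the program, the postcondition 2*m + 2 < -2 must hold; in canonical form it is 2*m < -4.
Before g := 2*d + 3: 2*m < -4
Before m := m + 6: 2*m < -16
Before g := 2*g - 9: 2*m < -16
Before skip: 2*m < -16
Answer: WP = 2*m < -16
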